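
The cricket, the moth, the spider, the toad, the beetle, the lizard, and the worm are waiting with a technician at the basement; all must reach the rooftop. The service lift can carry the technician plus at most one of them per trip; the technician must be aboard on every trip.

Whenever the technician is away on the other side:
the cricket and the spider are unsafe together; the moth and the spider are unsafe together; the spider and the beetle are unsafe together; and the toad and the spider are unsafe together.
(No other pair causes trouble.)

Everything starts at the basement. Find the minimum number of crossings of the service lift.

Following every safe sequence of crossings from the start, the most of the 7 that can be at the rooftop as the service lift arrives there on crossings 1, 3, 5, 7 is 1, 2, 3, 4 respectively; the best ever achieved is 4 of 7.
From crossing 9 on, no configuration arises that was not already reachable earlier: only 44 distinct safe configurations (who is on which side, and where the service lift is) can ever be reached, none of them has everyone across, and every continuation just revisits them. So no valid plan exists.

impossible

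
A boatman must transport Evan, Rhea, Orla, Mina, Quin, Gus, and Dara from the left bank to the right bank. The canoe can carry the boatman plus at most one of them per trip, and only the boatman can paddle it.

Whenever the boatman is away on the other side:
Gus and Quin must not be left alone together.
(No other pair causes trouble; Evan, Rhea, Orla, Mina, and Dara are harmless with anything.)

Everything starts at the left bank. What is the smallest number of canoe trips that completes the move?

13

Counting alone: the boatman can take at most 1 across per trip to the right bank, so moving all 7 needs at least 7 loaded trips out, with a return between consecutive ones — at least 13 crossings.
The plan below uses exactly 13 crossings, so it is optimal:
1. Boatman goes to the right bank with Quin.  [the left bank: Dara, Evan, Gus, Mina, Orla, Rhea | the right bank: Quin]
2. Boatman goes back to the left bank alone.  [the left bank: Dara, Evan, Gus, Mina, Orla, Rhea | the right bank: Quin]
3. Boatman goes to the right bank with Evan.  [the left bank: Dara, Gus, Mina, Orla, Rhea | the right bank: Evan, Quin]
4. Boatman goes back to the left bank alone.  [the left bank: Dara, Gus, Mina, Orla, Rhea | the right bank: Evan, Quin]
5. Boatman goes to the right bank with Rhea.  [the left bank: Dara, Gus, Mina, Orla | the right bank: Evan, Quin, Rhea]
6. Boatman goes back to the left bank alone.  [the left bank: Dara, Gus, Mina, Orla | the right bank: Evan, Quin, Rhea]
7. Boatman goes to the right bank with Orla.  [the left bank: Dara, Gus, Mina | the right bank: Evan, Orla, Quin, Rhea]
8. Boatman goes back to the left bank alone.  [the left bank: Dara, Gus, Mina | the right bank: Evan, Orla, Quin, Rhea]
9. Boatman goes to the right bank with Mina.  [the left bank: Dara, Gus | the right bank: Evan, Mina, Orla, Quin, Rhea]
10. Boatman goes back to the left bank alone.  [the left bank: Dara, Gus | the right bank: Evan, Mina, Orla, Quin, Rhea]
11. Boatman goes to the right bank with Dara.  [the left bank: Gus | the right bank: Dara, Evan, Mina, Orla, Quin, Rhea]
12. Boatman goes back to the left bank alone.  [the left bank: Gus | the right bank: Dara, Evan, Mina, Orla, Quin, Rhea]
13. Boatman goes to the right bank with Gus.  [the left bank: — | the right bank: Dara, Evan, Gus, Mina, Orla, Quin, Rhea]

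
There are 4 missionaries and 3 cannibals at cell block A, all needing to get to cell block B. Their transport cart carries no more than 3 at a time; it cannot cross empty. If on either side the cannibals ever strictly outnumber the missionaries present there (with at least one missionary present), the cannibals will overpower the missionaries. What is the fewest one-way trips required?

Counting alone: each trip to cell block B takes at most 3 across and each return brings at least 1 back, so after t trips out (and t−1 returns) at most 3t − (t−1) of the 7 are across; that first reaches 7 at t = 3, so at least 5 crossings are needed.
The plan below uses exactly 5 crossings, so it is optimal:
1. 3 cannibals → cell block B.  (cell block A: 4M 0C; cell block B: 0M 3C)
2. 1 cannibal ← cell block A.  (cell block A: 4M 1C; cell block B: 0M 2C)
3. 3 missionaries → cell block B.  (cell block A: 1M 1C; cell block B: 3M 2C)
4. 1 missionary ← cell block A.  (cell block A: 2M 1C; cell block B: 2M 2C)
5. 2 missionaries and 1 cannibal → cell block B.  (cell block A: 0M 0C; cell block B: 4M 3C)

5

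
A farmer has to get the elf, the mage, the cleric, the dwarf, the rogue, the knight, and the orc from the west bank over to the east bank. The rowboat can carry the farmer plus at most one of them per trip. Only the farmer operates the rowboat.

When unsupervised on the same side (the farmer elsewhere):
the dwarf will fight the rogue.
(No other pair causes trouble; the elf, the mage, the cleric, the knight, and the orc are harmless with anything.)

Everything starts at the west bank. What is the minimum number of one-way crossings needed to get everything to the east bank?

Counting alone: the farmer can take at most 1 across per trip to the east bank, so moving all 7 needs at least 7 loaded trips out, with a return between consecutive ones — at least 13 crossings.
The plan below uses exactly 13 crossings, so it is optimal:
1. Farmer goes to the east bank with the dwarf.  [the west bank: the cleric, the elf, the knight, the mage, the orc, the rogue | the east bank: the dwarf]
2. Farmer goes back to the west bank alone.  [the west bank: the cleric, the elf, the knight, the mage, the orc, the rogue | the east bank: the dwarf]
3. Farmer goes to the east bank with the elf.  [the west bank: the cleric, the knight, the mage, the orc, the rogue | the east bank: the dwarf, the elf]
4. Farmer goes back to the west bank alone.  [the west bank: the cleric, the knight, the mage, the orc, the rogue | the east bank: the dwarf, the elf]
5. Farmer goes to the east bank with the mage.  [the west bank: the cleric, the knight, the orc, the rogue | the east bank: the dwarf, the elf, the mage]
6. Farmer goes back to the west bank alone.  [the west bank: the cleric, the knight, the orc, the rogue | the east bank: the dwarf, the elf, the mage]
7. Farmer goes to the east bank with the cleric.  [the west bank: the knight, the orc, the rogue | the east bank: the cleric, the dwarf, the elf, the mage]
8. Farmer goes back to the west bank alone.  [the west bank: the knight, the orc, the rogue | the east bank: the cleric, the dwarf, the elf, the mage]
9. Farmer goes to the east bank with the knight.  [the west bank: the orc, the rogue | the east bank: the cleric, the dwarf, the elf, the knight, the mage]
10. Farmer goes back to the west bank alone.  [the west bank: the orc, the rogue | the east bank: the cleric, the dwarf, the elf, the knight, the mage]
11. Farmer goes to the east bank with the orc.  [the west bank: the rogue | the east bank: the cleric, the dwarf, the elf, the knight, the mage, the orc]
12. Farmer goes back to the west bank alone.  [the west bank: the rogue | the east bank: the cleric, the dwarf, the elf, the knight, the mage, the orc]
13. Farmer goes to the east bank with the rogue.  [the west bank: — | the east bank: the cleric, the dwarf, the elf, the knight, the mage, the orc, the rogue]

13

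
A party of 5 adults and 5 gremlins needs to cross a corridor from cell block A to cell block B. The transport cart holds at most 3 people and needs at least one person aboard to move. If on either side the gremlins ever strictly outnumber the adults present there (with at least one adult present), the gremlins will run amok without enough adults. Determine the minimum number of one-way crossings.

Counting alone: each trip to cell block B takes at most 3 across and each return brings at least 1 back, so after t trips out (and t−1 returns) at most 3t − (t−1) of the 10 are across; that first reaches 10 at t = 5, so at least 9 crossings are needed.
The safety rule pushes this higher. Following every safe sequence of crossings, the most of the 10 that can be at cell block B as the transport cart arrives there on crossing 9 is 9 — never all 10.
So no plan with fewer than 11 crossings exists, and this one achieves 11:
1. 2 gremlins → cell block B.  (cell block A: 5A 3G; cell block B: 0A 2G)
2. 1 gremlin ← cell block A.  (cell block A: 5A 4G; cell block B: 0A 1G)
3. 3 gremlins → cell block B.  (cell block A: 5A 1G; cell block B: 0A 4G)
4. 1 gremlin ← cell block A.  (cell block A: 5A 2G; cell block B: 0A 3G)
5. 3 adults → cell block B.  (cell block A: 2A 2G; cell block B: 3A 3G)
6. 1 adult and 1 gremlin ← cell block A.  (cell block A: 3A 3G; cell block B: 2A 2G)
7. 3 adults → cell block B.  (cell block A: 0A 3G; cell block B: 5A 2G)
8. 1 gremlin ← cell block A.  (cell block A: 0A 4G; cell block B: 5A 1G)
9. 2 gremlins → cell block B.  (cell block A: 0A 2G; cell block B: 5A 3G)
10. 1 gremlin ← cell block A.  (cell block A: 0A 3G; cell block B: 5A 2G)
11. 3 gremlins → cell block B.  (cell block A: 0A 0G; cell block B: 5A 5G)

11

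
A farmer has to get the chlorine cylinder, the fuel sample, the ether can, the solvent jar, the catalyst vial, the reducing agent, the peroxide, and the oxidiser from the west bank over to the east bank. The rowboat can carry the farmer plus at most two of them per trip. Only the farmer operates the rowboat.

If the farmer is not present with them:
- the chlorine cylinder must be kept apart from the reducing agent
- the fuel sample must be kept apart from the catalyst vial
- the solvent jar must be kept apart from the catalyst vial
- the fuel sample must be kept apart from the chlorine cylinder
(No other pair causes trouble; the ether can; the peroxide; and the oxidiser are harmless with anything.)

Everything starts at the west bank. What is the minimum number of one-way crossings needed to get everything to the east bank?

9

Counting alone: the farmer can take at most 2 across per trip to the east bank, so moving all 8 needs at least 4 loaded trips out, with a return between consecutive ones — at least 7 crossings.
The safety rule pushes this higher. Following every safe sequence of crossings, the most of the 8 that can be at the east bank as the rowboat arrives there on crossing 7 is 7 — never all 8.
So no plan with fewer than 9 crossings exists, and this one achieves 9:
1. Farmer goes to the east bank with the catalyst vial and the chlorine cylinder.
2. Farmer goes back to the west bank alone.
3. Farmer goes to the east bank with the ether can and the fuel sample.
4. Farmer goes back to the west bank with the catalyst vial and the chlorine cylinder.
5. Farmer goes to the east bank with the reducing agent and the solvent jar.
6. Farmer goes back to the west bank alone.
7. Farmer goes to the east bank with the oxidiser and the peroxide.
8. Farmer goes back to the west bank alone.
9. Farmer goes to the east bank with the catalyst vial and the chlorine cylinder.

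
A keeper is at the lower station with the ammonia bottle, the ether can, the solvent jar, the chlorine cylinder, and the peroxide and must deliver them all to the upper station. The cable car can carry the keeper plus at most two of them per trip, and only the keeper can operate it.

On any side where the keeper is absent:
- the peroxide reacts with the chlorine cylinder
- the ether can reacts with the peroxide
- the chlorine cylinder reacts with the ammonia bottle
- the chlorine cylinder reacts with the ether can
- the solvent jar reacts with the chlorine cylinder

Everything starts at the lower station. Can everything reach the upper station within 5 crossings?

Counting alone: the keeper can take at most 2 across per trip to the upper station, so moving all 5 needs at least 3 loaded trips out, with a return between consecutive ones — at least 5 crossings.
The safety rule pushes this higher. Following every safe sequence of crossings, the most of the 5 that can be at the upper station as the cable car arrives there on crossing 5 is 4 — never all 5.
So the move cannot be finished within 5 crossings. (The shortest complete plan takes 7:)
1. Keeper goes to the upper station with the chlorine cylinder and the ether can.
2. Keeper goes back to the lower station with the ether can.
3. Keeper goes to the upper station with the ammonia bottle and the ether can.
4. Keeper goes back to the lower station with the chlorine cylinder.
5. Keeper goes to the upper station with the chlorine cylinder and the solvent jar.
6. Keeper goes back to the lower station with the chlorine cylinder.
7. Keeper goes to the upper station with the chlorine cylinder and the peroxide.

No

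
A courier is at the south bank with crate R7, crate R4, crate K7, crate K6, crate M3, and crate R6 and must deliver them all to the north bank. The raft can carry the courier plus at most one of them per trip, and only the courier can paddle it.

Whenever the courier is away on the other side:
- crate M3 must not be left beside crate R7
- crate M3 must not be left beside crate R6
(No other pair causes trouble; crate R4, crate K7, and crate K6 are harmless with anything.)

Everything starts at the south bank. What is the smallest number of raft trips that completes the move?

Counting alone: the courier can take at most 1 across per trip to the north bank, so moving all 6 needs at least 6 loaded trips out, with a return between consecutive ones — at least 11 crossings.
The safety rule pushes this higher. Following every safe sequence of crossings, the most of the 6 that can be at the north bank as the raft arrives there on crossing 11 is 5 — never all 6.
So no plan with fewer than 13 crossings exists, and this one achieves 13:
1. Courier goes to the north bank with crate M3.  [the south bank: crate K6, crate K7, crate R4, crate R6, crate R7 | the north bank: crate M3]
2. Courier goes back to the south bank alone.  [the south bank: crate K6, crate K7, crate R4, crate R6, crate R7 | the north bank: crate M3]
3. Courier goes to the north bank with crate R7.  [the south bank: crate K6, crate K7, crate R4, crate R6 | the north bank: crate M3, crate R7]
4. Courier goes back to the south bank with crate M3.  [the south bank: crate K6, crate K7, crate M3, crate R4, crate R6 | the north bank: crate R7]
5. Courier goes to the north bank with crate R6.  [the south bank: crate K6, crate K7, crate M3, crate R4 | the north bank: crate R6, crate R7]
6. Courier goes back to the south bank alone.  [the south bank: crate K6, crate K7, crate M3, crate R4 | the north bank: crate R6, crate R7]
7. Courier goes to the north bank with crate R4.  [the south bank: crate K6, crate K7, crate M3 | the north bank: crate R4, crate R6, crate R7]
8. Courier goes back to the south bank alone.  [the south bank: crate K6, crate K7, crate M3 | the north bank: crate R4, crate R6, crate R7]
9. Courier goes to the north bank with crate K7.  [the south bank: crate K6, crate M3 | the north bank: crate K7, crate R4, crate R6, crate R7]
10. Courier goes back to the south bank alone.  [the south bank: crate K6, crate M3 | the north bank: crate K7, crate R4, crate R6, crate R7]
11. Courier goes to the north bank with crate K6.  [the south bank: crate M3 | the north bank: crate K6, crate K7, crate R4, crate R6, crate R7]
12. Courier goes back to the south bank alone.  [the south bank: crate M3 | the north bank: crate K6, crate K7, crate R4, crate R6, crate R7]
13. Courier goes to the north bank with crate M3.  [the south bank: — | the north bank: crate K6, crate K7, crate M3, crate R4, crate R6, crate R7]

13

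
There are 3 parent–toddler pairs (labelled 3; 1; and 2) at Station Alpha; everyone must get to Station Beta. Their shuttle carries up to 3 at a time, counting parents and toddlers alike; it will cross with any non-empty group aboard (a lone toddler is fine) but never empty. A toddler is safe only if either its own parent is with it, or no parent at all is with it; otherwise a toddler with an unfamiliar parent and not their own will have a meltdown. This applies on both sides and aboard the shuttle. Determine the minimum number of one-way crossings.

Counting alone: each trip to Station Beta takes at most 3 across and each return brings at least 1 back, so after t trips out (and t−1 returns) at most 3t − (t−1) of the 6 are across; that first reaches 6 at t = 3, so at least 5 crossings are needed.
The plan below uses exactly 5 crossings, so it is optimal:
1. parent 3 and toddler 3 cross → Station Beta.
2. parent 3 crosses ← Station Alpha.
3. parent 1, parent 2, and parent 3 cross → Station Beta.
4. toddler 3 crosses ← Station Alpha.
5. toddler 1, toddler 2, and toddler 3 cross → Station Beta.

5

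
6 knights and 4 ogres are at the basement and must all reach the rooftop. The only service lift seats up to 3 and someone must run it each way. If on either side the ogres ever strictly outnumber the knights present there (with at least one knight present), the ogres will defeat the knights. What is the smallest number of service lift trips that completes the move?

9

Counting alone: each trip to the rooftop takes at most 3 across and each return brings at least 1 back, so after t trips out (and t−1 returns) at most 3t − (t−1) of the 10 are across; that first reaches 10 at t = 5, so at least 9 crossings are needed.
The plan below uses exactly 9 crossings, so it is optimal:
1. 2 ogres → the rooftop.  (the basement: 6K 2O; the rooftop: 0K 2O)
2. 1 ogre ← the basement.  (the basement: 6K 3O; the rooftop: 0K 1O)
3. 3 ogres → the rooftop.  (the basement: 6K 0O; the rooftop: 0K 4O)
4. 1 ogre ← the basement.  (the basement: 6K 1O; the rooftop: 0K 3O)
5. 3 knights → the rooftop.  (the basement: 3K 1O; the rooftop: 3K 3O)
6. 1 ogre ← the basement.  (the basement: 3K 2O; the rooftop: 3K 2O)
7. 1 knight and 2 ogres → the rooftop.  (the basement: 2K 0O; the rooftop: 4K 4O)
8. 1 ogre ← the basement.  (the basement: 2K 1O; the rooftop: 4K 3O)
9. 2 knights and 1 ogre → the rooftop.  (the basement: 0K 0O; the rooftop: 6K 4O)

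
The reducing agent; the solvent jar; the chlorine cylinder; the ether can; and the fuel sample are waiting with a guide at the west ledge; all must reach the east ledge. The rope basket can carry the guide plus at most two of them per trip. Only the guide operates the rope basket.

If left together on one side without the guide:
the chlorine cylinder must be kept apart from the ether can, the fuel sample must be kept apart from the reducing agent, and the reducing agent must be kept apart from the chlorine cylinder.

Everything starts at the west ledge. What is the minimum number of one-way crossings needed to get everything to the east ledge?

Counting alone: the guide can take at most 2 across per trip to the east ledge, so moving all 5 needs at least 3 loaded trips out, with a return between consecutive ones — at least 5 crossings.
The plan below uses exactly 5 crossings, so it is optimal:
1. Guide goes to the east ledge with the chlorine cylinder and the reducing agent.  [the west ledge: the ether can, the fuel sample, the solvent jar | the east ledge: the chlorine cylinder, the reducing agent]
2. Guide goes back to the west ledge with the reducing agent.  [the west ledge: the ether can, the fuel sample, the reducing agent, the solvent jar | the east ledge: the chlorine cylinder]
3. Guide goes to the east ledge with the fuel sample and the solvent jar.  [the west ledge: the ether can, the reducing agent | the east ledge: the chlorine cylinder, the fuel sample, the solvent jar]
4. Guide goes back to the west ledge alone.  [the west ledge: the ether can, the reducing agent | the east ledge: the chlorine cylinder, the fuel sample, the solvent jar]
5. Guide goes to the east ledge with the ether can and the reducing agent.  [the west ledge: — | the east ledge: the chlorine cylinder, the ether can, the fuel sample, the reducing agent, the solvent jar]

5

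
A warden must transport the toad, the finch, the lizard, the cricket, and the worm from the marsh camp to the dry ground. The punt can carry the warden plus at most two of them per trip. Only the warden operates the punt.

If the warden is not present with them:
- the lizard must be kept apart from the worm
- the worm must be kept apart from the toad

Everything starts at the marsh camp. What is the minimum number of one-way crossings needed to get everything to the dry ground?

5

Counting alone: the warden can take at most 2 across per trip to the dry ground, so moving all 5 needs at least 3 loaded trips out, with a return between consecutive ones — at least 5 crossings.
The plan below uses exactly 5 crossings, so it is optimal:
1. Warden goes to the dry ground with the worm.
2. Warden goes back to the marsh camp alone.
3. Warden goes to the dry ground with the cricket and the finch.
4. Warden goes back to the marsh camp alone.
5. Warden goes to the dry ground with the lizard and the toad.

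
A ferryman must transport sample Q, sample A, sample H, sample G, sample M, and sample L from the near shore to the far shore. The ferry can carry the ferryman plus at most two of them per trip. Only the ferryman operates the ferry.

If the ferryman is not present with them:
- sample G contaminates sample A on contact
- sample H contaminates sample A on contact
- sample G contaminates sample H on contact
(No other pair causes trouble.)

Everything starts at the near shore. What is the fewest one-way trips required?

Counting alone: the ferryman can take at most 2 across per trip to the far shore, so moving all 6 needs at least 3 loaded trips out, with a return between consecutive ones — at least 5 crossings.
The safety rule pushes this higher. Following every safe sequence of crossings, the most of the 6 that can be at the far shore as the ferry arrives there on crossings 5, 7 is 4, 5 respectively — never all 6.
So no plan with fewer than 9 crossings exists, and this one achieves 9:
1. Ferryman goes to the far shore with sample A and sample H.  [the near shore: sample G, sample L, sample M, sample Q | the far shore: sample A, sample H]
2. Ferryman goes back to the near shore with sample A.  [the near shore: sample A, sample G, sample L, sample M, sample Q | the far shore: sample H]
3. Ferryman goes to the far shore with sample A and sample Q.  [the near shore: sample G, sample L, sample M | the far shore: sample A, sample H, sample Q]
4. Ferryman goes back to the near shore with sample A.  [the near shore: sample A, sample G, sample L, sample M | the far shore: sample H, sample Q]
5. Ferryman goes to the far shore with sample A and sample M.  [the near shore: sample G, sample L | the far shore: sample A, sample H, sample M, sample Q]
6. Ferryman goes back to the near shore with sample A.  [the near shore: sample A, sample G, sample L | the far shore: sample H, sample M, sample Q]
7. Ferryman goes to the far shore with sample A and sample L.  [the near shore: sample G | the far shore: sample A, sample H, sample L, sample M, sample Q]
8. Ferryman goes back to the near shore with sample A.  [the near shore: sample A, sample G | the far shore: sample H, sample L, sample M, sample Q]
9. Ferryman goes to the far shore with sample A and sample G.  [the near shore: — | the far shore: sample A, sample G, sample H, sample L, sample M, sample Q]

9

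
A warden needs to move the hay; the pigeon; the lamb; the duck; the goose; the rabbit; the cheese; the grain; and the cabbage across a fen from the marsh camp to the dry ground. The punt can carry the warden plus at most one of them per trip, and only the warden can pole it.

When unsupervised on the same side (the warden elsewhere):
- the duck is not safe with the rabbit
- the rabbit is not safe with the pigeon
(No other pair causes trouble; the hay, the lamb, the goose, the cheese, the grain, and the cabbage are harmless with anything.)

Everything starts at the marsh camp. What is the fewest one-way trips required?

Counting alone: the warden can take at most 1 across per trip to the dry ground, so moving all 9 needs at least 9 loaded trips out, with a return between consecutive ones — at least 17 crossings.
The safety rule pushes this higher. Following every safe sequence of crossings, the most of the 9 that can be at the dry ground as the punt arrives there on crossing 17 is 8 — never all 9.
So no plan with fewer than 19 crossings exists, and this one achieves 19:
1. Warden goes to the dry ground with the rabbit.
2. Warden goes back to the marsh camp alone.
3. Warden goes to the dry ground with the hay.
4. Warden goes back to the marsh camp alone.
5. Warden goes to the dry ground with the pigeon.
6. Warden goes back to the marsh camp with the rabbit.
7. Warden goes to the dry ground with the duck.
8. Warden goes back to the marsh camp alone.
9. Warden goes to the dry ground with the lamb.
10. Warden goes back to the marsh camp alone.
11. Warden goes to the dry ground with the goose.
12. Warden goes back to the marsh camp alone.
13. Warden goes to the dry ground with the cheese.
14. Warden goes back to the marsh camp alone.
15. Warden goes to the dry ground with the grain.
16. Warden goes back to the marsh camp alone.
17. Warden goes to the dry ground with the cabbage.
18. Warden goes back to the marsh camp alone.
19. Warden goes to the dry ground with the rabbit.

19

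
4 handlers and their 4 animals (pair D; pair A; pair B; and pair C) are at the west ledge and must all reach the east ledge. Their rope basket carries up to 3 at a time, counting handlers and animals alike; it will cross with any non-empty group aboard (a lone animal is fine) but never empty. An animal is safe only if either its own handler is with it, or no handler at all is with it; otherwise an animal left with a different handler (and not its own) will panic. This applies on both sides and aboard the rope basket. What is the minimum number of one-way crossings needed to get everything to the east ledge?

Counting alone: each trip to the east ledge takes at most 3 across and each return brings at least 1 back, so after t trips out (and t−1 returns) at most 3t − (t−1) of the 8 are across; that first reaches 8 at t = 4, so at least 7 crossings are needed.
The safety rule pushes this higher. Following every safe sequence of crossings, the most of the 8 that can be at the east ledge as the rope basket arrives there on crossing 7 is 7 — never all 8.
So no plan with fewer than 9 crossings exists, and this one achieves 9:
1. animal D and handler D cross → the east ledge.
2. handler D crosses ← the west ledge.
3. animal A, handler A, and handler D cross → the east ledge.
4. animal D and handler D cross ← the west ledge.
5. handler B, handler C, and handler D cross → the east ledge.
6. animal A crosses ← the west ledge.
7. animal A and animal D cross → the east ledge.
8. animal D crosses ← the west ledge.
9. animal B, animal C, and animal D cross → the east ledge.

9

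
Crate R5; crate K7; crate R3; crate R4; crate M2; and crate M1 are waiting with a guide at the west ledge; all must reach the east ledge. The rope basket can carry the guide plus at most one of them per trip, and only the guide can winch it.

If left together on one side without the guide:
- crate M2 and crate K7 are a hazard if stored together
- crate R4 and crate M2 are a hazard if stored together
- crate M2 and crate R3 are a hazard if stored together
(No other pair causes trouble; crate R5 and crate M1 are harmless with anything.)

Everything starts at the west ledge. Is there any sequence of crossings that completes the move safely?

Following every safe sequence of crossings from the start, the most of the 6 that can be at the east ledge as the rope basket arrives there on crossings 1, 3, 5, 7 is 1, 2, 3, 4 respectively; the best ever achieved is 4 of 6.
From crossing 9 on, no configuration arises that was not already reachable earlier: only 36 distinct safe configurations (who is on which side, and where the rope basket is) can ever be reached, none of them has everyone across, and every continuation just revisits them. So no valid plan exists.

No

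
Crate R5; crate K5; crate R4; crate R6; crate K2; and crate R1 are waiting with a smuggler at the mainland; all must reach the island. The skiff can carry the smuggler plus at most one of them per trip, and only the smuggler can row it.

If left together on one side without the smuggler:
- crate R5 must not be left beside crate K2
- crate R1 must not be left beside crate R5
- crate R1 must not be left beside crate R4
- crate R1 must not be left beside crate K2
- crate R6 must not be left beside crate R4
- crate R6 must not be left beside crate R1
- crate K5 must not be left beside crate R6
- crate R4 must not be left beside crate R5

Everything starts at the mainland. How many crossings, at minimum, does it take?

impossible

Whatever the first load, the items left behind include a forbidden pair without the smuggler. No opening move is safe, so no plan exists.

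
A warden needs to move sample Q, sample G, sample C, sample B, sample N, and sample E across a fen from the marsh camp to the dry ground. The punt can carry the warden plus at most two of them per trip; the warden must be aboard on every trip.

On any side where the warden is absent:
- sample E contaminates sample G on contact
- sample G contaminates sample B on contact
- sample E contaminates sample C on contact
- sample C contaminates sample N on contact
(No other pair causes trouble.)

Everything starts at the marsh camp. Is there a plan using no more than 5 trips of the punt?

No

Counting alone: the warden can take at most 2 across per trip to the dry ground, so moving all 6 needs at least 3 loaded trips out, with a return between consecutive ones — at least 5 crossings.
The safety rule pushes this higher. Following every safe sequence of crossings, the most of the 6 that can be at the dry ground as the punt arrives there on crossing 5 is 5 — never all 6.
So the move cannot be finished within 5 crossings. (The shortest complete plan takes 7:)
1. Warden goes to the dry ground with sample C and sample G.  [the marsh camp: sample B, sample E, sample N, sample Q | the dry ground: sample C, sample G]
2. Warden goes back to the marsh camp alone.  [the marsh camp: sample B, sample E, sample N, sample Q | the dry ground: sample C, sample G]
3. Warden goes to the dry ground with sample B and sample Q.  [the marsh camp: sample E, sample N | the dry ground: sample B, sample C, sample G, sample Q]
4. Warden goes back to the marsh camp with sample G.  [the marsh camp: sample E, sample G, sample N | the dry ground: sample B, sample C, sample Q]
5. Warden goes to the dry ground with sample E and sample N.  [the marsh camp: sample G | the dry ground: sample B, sample C, sample E, sample N, sample Q]
6. Warden goes back to the marsh camp with sample C.  [the marsh camp: sample C, sample G | the dry ground: sample B, sample E, sample N, sample Q]
7. Warden goes to the dry ground with sample C and sample G.  [the marsh camp: — | the dry ground: sample B, sample C, sample E, sample G, sample N, sample Q]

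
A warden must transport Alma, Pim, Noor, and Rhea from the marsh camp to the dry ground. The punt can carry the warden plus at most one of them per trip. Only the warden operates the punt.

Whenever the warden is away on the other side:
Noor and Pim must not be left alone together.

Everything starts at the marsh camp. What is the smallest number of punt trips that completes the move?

7

Counting alone: the warden can take at most 1 across per trip to the dry ground, so moving all 4 needs at least 4 loaded trips out, with a return between consecutive ones — at least 7 crossings.
The plan below uses exactly 7 crossings, so it is optimal:
1. Warden goes to the dry ground with Pim.
2. Warden goes back to the marsh camp alone.
3. Warden goes to the dry ground with Alma.
4. Warden goes back to the marsh camp alone.
5. Warden goes to the dry ground with Rhea.
6. Warden goes back to the marsh camp alone.
7. Warden goes to the dry ground with Noor.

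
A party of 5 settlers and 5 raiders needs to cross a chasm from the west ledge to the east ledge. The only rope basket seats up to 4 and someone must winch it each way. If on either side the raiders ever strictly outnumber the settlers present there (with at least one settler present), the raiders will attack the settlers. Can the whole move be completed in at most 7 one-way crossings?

Yes — this plan uses 7 crossings (≤ 7):
1. 2 raiders → the east ledge.  (the west ledge: 5S 3R; the east ledge: 0S 2R)
2. 1 raider ← the west ledge.  (the west ledge: 5S 4R; the east ledge: 0S 1R)
3. 4 raiders → the east ledge.  (the west ledge: 5S 0R; the east ledge: 0S 5R)
4. 1 raider ← the west ledge.  (the west ledge: 5S 1R; the east ledge: 0S 4R)
5. 4 settlers → the east ledge.  (the west ledge: 1S 1R; the east ledge: 4S 4R)
6. 1 settler and 1 raider ← the west ledge.  (the west ledge: 2S 2R; the east ledge: 3S 3R)
7. 2 settlers and 2 raiders → the east ledge.  (the west ledge: 0S 0R; the east ledge: 5S 5R)

Yes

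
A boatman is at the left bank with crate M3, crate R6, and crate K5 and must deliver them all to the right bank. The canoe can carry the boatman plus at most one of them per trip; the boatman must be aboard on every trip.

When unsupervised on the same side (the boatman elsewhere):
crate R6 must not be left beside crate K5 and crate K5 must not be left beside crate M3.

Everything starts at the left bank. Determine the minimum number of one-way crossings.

Counting alone: the boatman can take at most 1 across per trip to the right bank, so moving all 3 needs at least 3 loaded trips out, with a return between consecutive ones — at least 5 crossings.
The safety rule pushes this higher. Following every safe sequence of crossings, the most of the 3 that can be at the right bank as the canoe arrives there on crossing 5 is 2 — never all 3.
So no plan with fewer than 7 crossings exists, and this one achieves 7:
1. Boatman goes to the right bank with crate K5.  [the left bank: crate M3, crate R6 | the right bank: crate K5]
2. Boatman goes back to the left bank alone.  [the left bank: crate M3, crate R6 | the right bank: crate K5]
3. Boatman goes to the right bank with crate M3.  [the left bank: crate R6 | the right bank: crate K5, crate M3]
4. Boatman goes back to the left bank with crate K5.  [the left bank: crate K5, crate R6 | the right bank: crate M3]
5. Boatman goes to the right bank with crate R6.  [the left bank: crate K5 | the right bank: crate M3, crate R6]
6. Boatman goes back to the left bank alone.  [the left bank: crate K5 | the right bank: crate M3, crate R6]
7. Boatman goes to the right bank with crate K5.  [the left bank: — | the right bank: crate K5, crate M3, crate R6]

7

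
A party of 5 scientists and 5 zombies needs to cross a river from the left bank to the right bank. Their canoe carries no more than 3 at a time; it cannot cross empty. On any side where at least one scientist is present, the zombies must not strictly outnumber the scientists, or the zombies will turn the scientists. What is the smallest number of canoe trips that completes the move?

Counting alone: each trip to the right bank takes at most 3 across and each return brings at least 1 back, so after t trips out (and t−1 returns) at most 3t − (t−1) of the 10 are across; that first reaches 10 at t = 5, so at least 9 crossings are needed.
The safety rule pushes this higher. Following every safe sequence of crossings, the most of the 10 that can be at the right bank as the canoe arrives there on crossing 9 is 9 — never all 10.
So no plan with fewer than 11 crossings exists, and this one achieves 11:
1. 2 zombies → the right bank.  (the left bank: 5S 3Z; the right bank: 0S 2Z)
2. 1 zombie ← the left bank.  (the left bank: 5S 4Z; the right bank: 0S 1Z)
3. 3 zombies → the right bank.  (the left bank: 5S 1Z; the right bank: 0S 4Z)
4. 1 zombie ← the left bank.  (the left bank: 5S 2Z; the right bank: 0S 3Z)
5. 3 scientists → the right bank.  (the left bank: 2S 2Z; the right bank: 3S 3Z)
6. 1 scientist and 1 zombie ← the left bank.  (the left bank: 3S 3Z; the right bank: 2S 2Z)
7. 3 scientists → the right bank.  (the left bank: 0S 3Z; the right bank: 5S 2Z)
8. 1 zombie ← the left bank.  (the left bank: 0S 4Z; the right bank: 5S 1Z)
9. 2 zombies → the right bank.  (the left bank: 0S 2Z; the right bank: 5S 3Z)
10. 1 zombie ← the left bank.  (the left bank: 0S 3Z; the right bank: 5S 2Z)
11. 3 zombies → the right bank.  (the left bank: 0S 0Z; the right bank: 5S 5Z)

11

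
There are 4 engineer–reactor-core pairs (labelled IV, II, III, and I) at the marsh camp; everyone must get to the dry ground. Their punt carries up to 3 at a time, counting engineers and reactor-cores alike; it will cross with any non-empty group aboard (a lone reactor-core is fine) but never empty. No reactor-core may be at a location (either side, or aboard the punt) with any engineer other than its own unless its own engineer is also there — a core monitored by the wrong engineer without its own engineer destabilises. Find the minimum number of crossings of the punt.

9

Counting alone: each trip to the dry ground takes at most 3 across and each return brings at least 1 back, so after t trips out (and t−1 returns) at most 3t − (t−1) of the 8 are across; that first reaches 8 at t = 4, so at least 7 crossings are needed.
The safety rule pushes this higher. Following every safe sequence of crossings, the most of the 8 that can be at the dry ground as the punt arrives there on crossing 7 is 7 — never all 8.
So no plan with fewer than 9 crossings exists, and this one achieves 9:
1. engineer IV and reactor-core IV cross → the dry ground.
2. engineer IV crosses ← the marsh camp.
3. engineer II, engineer IV, and reactor-core II cross → the dry ground.
4. engineer IV and reactor-core IV cross ← the marsh camp.
5. engineer I, engineer III, and engineer IV cross → the dry ground.
6. reactor-core II crosses ← the marsh camp.
7. reactor-core II and reactor-core IV cross → the dry ground.
8. reactor-core IV crosses ← the marsh camp.
9. reactor-core I, reactor-core III, and reactor-core IV cross → the dry ground.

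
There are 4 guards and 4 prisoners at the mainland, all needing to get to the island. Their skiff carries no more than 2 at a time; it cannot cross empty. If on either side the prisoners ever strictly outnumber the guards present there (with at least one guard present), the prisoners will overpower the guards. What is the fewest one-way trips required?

Following every safe sequence of crossings from the start, the most of the 8 that can be at the island as the skiff arrives there on crossings 1, 3, 5 is 2, 3, 4 respectively; the best ever achieved is 4 of 8.
From crossing 7 on, no configuration arises that was not already reachable earlier: only 11 distinct safe configurations (who is on which side, and where the skiff is) can ever be reached, none of them has everyone across, and every continuation just revisits them. They are: 0 guards + 0 prisoners across (skiff back at the start); 0 guards + 1 prisoner across (skiff there); 0 guards + 1 prisoner across (skiff back at the start); 0 guards + 2 prisoners across (skiff there); 0 guards + 2 prisoners across (skiff back at the start); 0 guards + 3 prisoners across (skiff there); 0 guards + 3 prisoners across (skiff back at the start); 0 guards + 4 prisoners across (skiff there); 1 guard + 1 prisoner across (skiff there); 1 guard + 1 prisoner across (skiff back at the start); 2 guards + 2 prisoners across (skiff there). So no valid plan exists.

impossible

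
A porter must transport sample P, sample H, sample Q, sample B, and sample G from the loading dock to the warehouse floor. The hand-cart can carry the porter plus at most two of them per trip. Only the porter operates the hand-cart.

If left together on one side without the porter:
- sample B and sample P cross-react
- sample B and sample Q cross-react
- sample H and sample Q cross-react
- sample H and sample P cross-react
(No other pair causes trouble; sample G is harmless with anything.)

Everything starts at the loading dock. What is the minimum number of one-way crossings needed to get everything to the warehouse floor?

Counting alone: the porter can take at most 2 across per trip to the warehouse floor, so moving all 5 needs at least 3 loaded trips out, with a return between consecutive ones — at least 5 crossings.
The plan below uses exactly 5 crossings, so it is optimal:
1. Porter goes to the warehouse floor with sample P and sample Q.  [the loading dock: sample B, sample G, sample H | the warehouse floor: sample P, sample Q]
2. Porter goes back to the loading dock alone.  [the loading dock: sample B, sample G, sample H | the warehouse floor: sample P, sample Q]
3. Porter goes to the warehouse floor with sample G.  [the loading dock: sample B, sample H | the warehouse floor: sample G, sample P, sample Q]
4. Porter goes back to the loading dock alone.  [the loading dock: sample B, sample H | the warehouse floor: sample G, sample P, sample Q]
5. Porter goes to the warehouse floor with sample B and sample H.  [the loading dock: — | the warehouse floor: sample B, sample G, sample H, sample P, sample Q]

5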